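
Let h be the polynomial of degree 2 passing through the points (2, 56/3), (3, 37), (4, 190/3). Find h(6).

Forward differences of the values at t = 2, 3, 4:
  h  : 56/3  37  190/3
  Δ  : 55/3  79/3
  Δ^2: 8
The second differences are constant, confirming degree 2.
Interpolating (Newton forward form) and evaluating at t = 6 gives h(6) = 140.

140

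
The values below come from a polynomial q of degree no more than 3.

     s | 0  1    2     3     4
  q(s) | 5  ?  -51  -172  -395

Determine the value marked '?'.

-2

The 4 known points determine the degree-3 polynomial uniquely.
Write q(s) = as^3 + bs^2 + cs + d. Substituting each data point gives a linear system:
  d = 5
  8a + 4b + 2c + d = -51
  27a + 9b + 3c + d = -172
  64a + 16b + 4c + d = -395
Solving the system yields a = -5, b = -6, c = 4, d = 5.
So q(s) = -5s^3 - 6s^2 + 4s + 5.
Then q(1) = -2.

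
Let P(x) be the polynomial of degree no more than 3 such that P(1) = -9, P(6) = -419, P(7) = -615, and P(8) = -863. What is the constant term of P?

1

Write P(x) = ax^3 + bx^2 + cx + d. Substituting each data point gives a linear system:
  a + b + c + d = -9
  216a + 36b + 6c + d = -419
  343a + 49b + 7c + d = -615
  512a + 64b + 8c + d = -863
Solving the system yields a = -1, b = -5, c = -4, d = 1.
So P(x) = -x^3 - 5x^2 - 4x + 1.
The constant term is 1.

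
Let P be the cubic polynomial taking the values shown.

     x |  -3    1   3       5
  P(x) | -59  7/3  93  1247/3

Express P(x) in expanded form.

Using the Lagrange interpolation formula with nodes -3, 1, 3, 5:
  L_0(x) = (x - 1)(x - 3)(x - 5) / -192
  L_1(x) = (x + 3)(x - 3)(x - 5) / 32
  L_2(x) = (x + 3)(x - 1)(x - 5) / -24
  L_3(x) = (x + 3)(x - 1)(x - 3) / 64
Then P(x) = -59·L_0(x) + 7/3·L_1(x) + 93·L_2(x) + 1247/3·L_3(x).
Expanding and collecting terms gives P(x) = 3x^3 + 2x^2 - (5/3)x - 1.
Check: P(1) = 7/3. ✓

P(x) = 3x^3 + 2x^2 - (5/3)x - 1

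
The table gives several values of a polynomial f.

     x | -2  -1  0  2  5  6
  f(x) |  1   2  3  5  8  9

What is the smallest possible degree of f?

Divided differences on the nodes -2, -1, 0, 2, 5, 6:
  order 0: 1  2  3  5  8  9
  order 1: 1  1  1  1  1
  order 2: 0  0  0  0
  order 3: 0  0  0
  order 4: 0  0
  order 5: 0
The order-1 divided differences are all 1 (nonzero) and every higher order vanishes, so the data lies on a polynomial of degree exactly 1.

1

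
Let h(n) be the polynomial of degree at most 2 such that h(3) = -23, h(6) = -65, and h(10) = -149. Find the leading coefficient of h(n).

-1

Write h(n) = an^2 + bn + c. Substituting each data point gives a linear system:
  9a + 3b + c = -23
  36a + 6b + c = -65
  100a + 10b + c = -149
Solving the system yields a = -1, b = -5, c = 1.
So h(n) = -n^2 - 5n + 1.
The leading coefficient is -1.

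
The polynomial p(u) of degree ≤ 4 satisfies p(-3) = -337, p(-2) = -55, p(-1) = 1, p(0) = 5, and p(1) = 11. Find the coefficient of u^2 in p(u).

6

Write p(u) = au^4 + bu^3 + cu^2 + du + e. Substituting each data point gives a linear system:
  81a - 27b + 9c - 3d + e = -337
  16a - 8b + 4c - 2d + e = -55
  a - b + c - d + e = 1
  e = 5
  a + b + c + d + e = 11
Solving the system yields a = -5, b = -1, c = 6, d = 6, e = 5.
So p(u) = -5u^4 - u^3 + 6u^2 + 6u + 5.
The coefficient of u^2 is 6.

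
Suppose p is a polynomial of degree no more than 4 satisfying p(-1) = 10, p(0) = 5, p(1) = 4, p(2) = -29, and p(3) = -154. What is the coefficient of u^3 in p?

-4

Write p(u) = au^4 + bu^3 + cu^2 + du + e. Substituting each data point gives a linear system:
  a - b + c - d + e = 10
  e = 5
  a + b + c + d + e = 4
  16a + 8b + 4c + 2d + e = -29
  81a + 27b + 9c + 3d + e = -154
Solving the system yields a = -1, b = -4, c = 3, d = 1, e = 5.
So p(u) = -u^4 - 4u^3 + 3u^2 + u + 5.
The coefficient of u^3 is -4.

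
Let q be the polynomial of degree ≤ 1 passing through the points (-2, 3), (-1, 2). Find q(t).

q(t) = -t + 1

Write q(t) = at + b. Substituting each data point gives a linear system:
  -2a + b = 3
  -a + b = 2
Solving the system yields a = -1, b = 1.
So q(t) = -t + 1.
Check: q(-2) = 3. ✓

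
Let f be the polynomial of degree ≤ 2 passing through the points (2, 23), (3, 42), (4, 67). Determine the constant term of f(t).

3

Write f(t) = at^2 + bt + c. Substituting each data point gives a linear system:
  4a + 2b + c = 23
  9a + 3b + c = 42
  16a + 4b + c = 67
Solving the system yields a = 3, b = 4, c = 3.
So f(t) = 3t² + 4t + 3.
The constant term is 3.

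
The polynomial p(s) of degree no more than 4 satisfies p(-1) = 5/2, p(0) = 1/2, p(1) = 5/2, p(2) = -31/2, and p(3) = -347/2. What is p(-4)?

-2335/2

Using the Lagrange interpolation formula with nodes -1, 0, 1, 2, 3:
  L_0(s) = s(s - 1)(s - 2)(s - 3) / 24
  L_1(s) = (s + 1)(s - 1)(s - 2)(s - 3) / -6
  L_2(s) = (s + 1)s(s - 2)(s - 3) / 4
  L_3(s) = (s + 1)s(s - 1)(s - 3) / -6
  L_4(s) = (s + 1)s(s - 1)(s - 2) / 24
Then p(s) = 5/2·L_0(s) + 1/2·L_1(s) + 5/2·L_2(s) - 31/2·L_3(s) - 347/2·L_4(s).
Expanding and collecting terms gives p(s) = -4s^4 + 4s^3 + 6s^2 - 4s + 1/2.
Evaluating at s = -4: p(-4) = -2335/2.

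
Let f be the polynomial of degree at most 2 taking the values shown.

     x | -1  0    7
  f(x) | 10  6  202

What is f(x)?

Using the Lagrange interpolation formula with nodes -1, 0, 7:
  L_0(x) = x(x - 7) / 8
  L_1(x) = (x + 1)(x - 7) / -7
  L_2(x) = (x + 1)x / 56
Then f(x) = 10·L_0(x) + 6·L_1(x) + 202·L_2(x).
Expanding and collecting terms gives f(x) = 4x² + 6.
Check: f(-1) = 10. ✓

f(x) = 4x^2 + 6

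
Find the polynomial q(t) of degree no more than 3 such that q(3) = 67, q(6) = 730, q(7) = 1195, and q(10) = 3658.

q(t) = 4t^3 - 3t^2 - 4t - 2

Write q(t) = at^3 + bt^2 + ct + d. Substituting each data point gives a linear system:
  27a + 9b + 3c + d = 67
  216a + 36b + 6c + d = 730
  343a + 49b + 7c + d = 1195
  1000a + 100b + 10c + d = 3658
Solving the system yields a = 4, b = -3, c = -4, d = -2.
So q(t) = 4t³ - 3t² - 4t - 2.
Check: q(7) = 1195. ✓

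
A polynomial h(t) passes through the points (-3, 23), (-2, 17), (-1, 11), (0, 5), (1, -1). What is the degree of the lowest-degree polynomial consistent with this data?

Forward differences of the values at t = -3, -2, -1, 0, 1:
  h  : 23  17  11  5  -1
  Δ  : -6  -6  -6  -6
  Δ^2: 0  0  0
  Δ^3: 0  0
  Δ^4: 0
The first differences are constant (-6) and nonzero, while all higher differences vanish, so the minimal degree is 1.

1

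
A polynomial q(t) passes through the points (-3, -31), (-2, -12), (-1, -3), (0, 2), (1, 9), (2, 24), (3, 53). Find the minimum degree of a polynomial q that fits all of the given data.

Forward differences of the values at t = -3, -2, -1, 0, 1, 2, 3:
  q  : -31  -12  -3  2  9  24  53
  Δ  : 19  9  5  7  15  29
  Δ^2: -10  -4  2  8  14
  Δ^3: 6  6  6  6
  Δ^4: 0  0  0
  Δ^5: 0  0
  Δ^6: 0
The third differences are constant (6) and nonzero, while all higher differences vanish, so the minimal degree is 3.

3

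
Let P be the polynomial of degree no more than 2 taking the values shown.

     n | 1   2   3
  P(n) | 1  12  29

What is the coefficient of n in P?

2

Write P(n) = an^2 + bn + c. Substituting each data point gives a linear system:
  a + b + c = 1
  4a + 2b + c = 12
  9a + 3b + c = 29
Solving the system yields a = 3, b = 2, c = -4.
So P(n) = 3n² + 2n - 4.
The coefficient of n is 2.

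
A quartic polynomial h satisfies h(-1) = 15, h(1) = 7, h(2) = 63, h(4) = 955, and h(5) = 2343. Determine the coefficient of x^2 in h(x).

4

Write h(x) = ax^4 + bx^3 + cx^2 + dx + e. Substituting each data point gives a linear system:
  a - b + c - d + e = 15
  a + b + c + d + e = 7
  16a + 8b + 4c + 2d + e = 63
  256a + 64b + 16c + 4d + e = 955
  625a + 125b + 25c + 5d + e = 2343
Solving the system yields a = 4, b = -2, c = 4, d = -2, e = 3.
So h(x) = 4x⁴ - 2x³ + 4x² - 2x + 3.
The coefficient of x^2 is 4.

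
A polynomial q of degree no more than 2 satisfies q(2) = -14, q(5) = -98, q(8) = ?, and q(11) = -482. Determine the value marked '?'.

The 3 known points determine the degree-2 polynomial uniquely.
Write q(s) = as^2 + bs + c. Substituting each data point gives a linear system:
  4a + 2b + c = -14
  25a + 5b + c = -98
  121a + 11b + c = -482
Solving the system yields a = -4, b = 0, c = 2.
So q(s) = -4s^2 + 2.
Then q(8) = -254.

-254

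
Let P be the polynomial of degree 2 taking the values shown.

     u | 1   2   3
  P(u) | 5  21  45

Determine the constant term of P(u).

-3

Write P(u) = au^2 + bu + c. Substituting each data point gives a linear system:
  a + b + c = 5
  4a + 2b + c = 21
  9a + 3b + c = 45
Solving the system yields a = 4, b = 4, c = -3.
So P(u) = 4u^2 + 4u - 3.
The constant term is -3.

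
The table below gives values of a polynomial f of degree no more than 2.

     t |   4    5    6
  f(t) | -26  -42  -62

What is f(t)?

Using the Lagrange interpolation formula with nodes 4, 5, 6:
  L_0(t) = (t - 5)(t - 6) / 2
  L_1(t) = (t - 4)(t - 6) / -1
  L_2(t) = (t - 4)(t - 5) / 2
Then f(t) = -26·L_0(t) - 42·L_1(t) - 62·L_2(t).
Expanding and collecting terms gives f(t) = -2t² + 2t - 2.
Check: f(4) = -26. ✓

f(t) = -2t^2 + 2t - 2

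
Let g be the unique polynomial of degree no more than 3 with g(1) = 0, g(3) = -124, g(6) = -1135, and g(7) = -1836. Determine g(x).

Using the Lagrange interpolation formula with nodes 1, 3, 6, 7:
  L_0(x) = (x - 3)(x - 6)(x - 7) / -60
  L_1(x) = (x - 1)(x - 6)(x - 7) / 24
  L_2(x) = (x - 1)(x - 3)(x - 7) / -15
  L_3(x) = (x - 1)(x - 3)(x - 6) / 24
Then g(x) = 0·L_0(x) - 124·L_1(x) - 1135·L_2(x) - 1836·L_3(x).
Expanding and collecting terms gives g(x) = -6x^3 + 5x^2 - 4x + 5.
Check: g(3) = -124. ✓

g(x) = -6x^3 + 5x^2 - 4x + 5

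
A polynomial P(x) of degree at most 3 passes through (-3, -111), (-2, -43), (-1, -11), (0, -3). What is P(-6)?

Using the Lagrange interpolation formula with nodes -3, -2, -1, 0:
  L_0(x) = (x + 2)(x + 1)x / -6
  L_1(x) = (x + 3)(x + 1)x / 2
  L_2(x) = (x + 3)(x + 2)x / -2
  L_3(x) = (x + 3)(x + 2)(x + 1) / 6
Then P(x) = -111·L_0(x) - 43·L_1(x) - 11·L_2(x) - 3·L_3(x).
Expanding and collecting terms gives P(x) = 2x^3 - 6x^2 - 3.
Evaluating at x = -6: P(-6) = -651.

-651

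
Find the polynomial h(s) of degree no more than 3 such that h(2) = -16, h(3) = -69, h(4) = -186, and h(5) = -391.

h(s) = -4s^3 + 4s^2 + 3s - 6

Write h(s) = as^3 + bs^2 + cs + d. Substituting each data point gives a linear system:
  8a + 4b + 2c + d = -16
  27a + 9b + 3c + d = -69
  64a + 16b + 4c + d = -186
  125a + 25b + 5c + d = -391
Solving the system yields a = -4, b = 4, c = 3, d = -6.
So h(s) = -4s^3 + 4s^2 + 3s - 6.
Check: h(3) = -69. ✓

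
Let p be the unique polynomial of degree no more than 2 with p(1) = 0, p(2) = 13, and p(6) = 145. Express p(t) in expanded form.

Using the Lagrange interpolation formula with nodes 1, 2, 6:
  L_0(t) = (t - 2)(t - 6) / 5
  L_1(t) = (t - 1)(t - 6) / -4
  L_2(t) = (t - 1)(t - 2) / 20
Then p(t) = 0·L_0(t) + 13·L_1(t) + 145·L_2(t).
Expanding and collecting terms gives p(t) = 4t² + t - 5.
Check: p(6) = 145. ✓

p(t) = 4t^2 + t - 5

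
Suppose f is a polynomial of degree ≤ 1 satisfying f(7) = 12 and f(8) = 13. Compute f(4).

9

Using the Lagrange interpolation formula with nodes 7, 8:
  L_0(s) = (s - 8) / -1
  L_1(s) = (s - 7) / 1
Then f(s) = 12·L_0(s) + 13·L_1(s).
Expanding and collecting terms gives f(s) = s + 5.
Evaluating at s = 4: f(4) = 9.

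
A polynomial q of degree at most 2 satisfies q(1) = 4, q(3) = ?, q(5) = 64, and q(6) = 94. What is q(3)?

The 3 known points determine the degree-2 polynomial uniquely.
Write q(u) = au^2 + bu + c. Substituting each data point gives a linear system:
  a + b + c = 4
  25a + 5b + c = 64
  36a + 6b + c = 94
Solving the system yields a = 3, b = -3, c = 4.
So q(u) = 3u^2 - 3u + 4.
Then q(3) = 22.

22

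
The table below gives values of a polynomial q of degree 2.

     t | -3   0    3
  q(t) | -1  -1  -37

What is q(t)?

q(t) = -2t^2 - 6t - 1

Using the Lagrange interpolation formula with nodes -3, 0, 3:
  L_0(t) = t(t - 3) / 18
  L_1(t) = (t + 3)(t - 3) / -9
  L_2(t) = (t + 3)t / 18
Then q(t) = -1·L_0(t) - 1·L_1(t) - 37·L_2(t).
Expanding and collecting terms gives q(t) = -2t² - 6t - 1.
Check: q(-3) = -1. ✓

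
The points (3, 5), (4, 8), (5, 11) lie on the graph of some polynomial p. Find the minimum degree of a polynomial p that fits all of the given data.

1

Forward differences of the values at t = 3, 4, 5:
  p  : 5  8  11
  Δ  : 3  3
  Δ^2: 0
The first differences are constant (3) and nonzero, while all higher differences vanish, so the minimal degree is 1.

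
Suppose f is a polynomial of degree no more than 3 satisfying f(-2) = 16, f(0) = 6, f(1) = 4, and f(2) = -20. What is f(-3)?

Write f(n) = an^3 + bn^2 + cn + d. Substituting each data point gives a linear system:
  -8a + 4b - 2c + d = 16
  d = 6
  a + b + c + d = 4
  8a + 4b + 2c + d = -20
Solving the system yields a = -3, b = -2, c = 3, d = 6.
So f(n) = -3n^3 - 2n^2 + 3n + 6.
Then f(-3) = 60.

60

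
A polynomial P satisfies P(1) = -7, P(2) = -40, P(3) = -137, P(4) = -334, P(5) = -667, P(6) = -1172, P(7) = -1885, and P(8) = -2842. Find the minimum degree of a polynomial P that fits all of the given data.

3

Forward differences of the values at u = 1, 2, 3, 4, 5, 6, 7, 8:
  P  : -7  -40  -137  -334  -667  -1172  -1885  -2842
  Δ  : -33  -97  -197  -333  -505  -713  -957
  Δ^2: -64  -100  -136  -172  -208  -244
  Δ^3: -36  -36  -36  -36  -36
  Δ^4: 0  0  0  0
  Δ^5: 0  0  0
  Δ^6: 0  0
  Δ^7: 0
The third differences are constant (-36) and nonzero, while all higher differences vanish, so the minimal degree is 3.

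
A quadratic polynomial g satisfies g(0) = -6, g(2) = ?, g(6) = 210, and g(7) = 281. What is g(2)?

The 3 known points determine the degree-2 polynomial uniquely.
Write g(u) = au^2 + bu + c. Substituting each data point gives a linear system:
  c = -6
  36a + 6b + c = 210
  49a + 7b + c = 281
Solving the system yields a = 5, b = 6, c = -6.
So g(u) = 5u² + 6u - 6.
Then g(2) = 26.

26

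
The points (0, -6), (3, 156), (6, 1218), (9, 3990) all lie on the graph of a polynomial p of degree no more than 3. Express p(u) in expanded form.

Write p(u) = au^3 + bu^2 + cu + d. Substituting each data point gives a linear system:
  d = -6
  27a + 9b + 3c + d = 156
  216a + 36b + 6c + d = 1218
  729a + 81b + 9c + d = 3990
Solving the system yields a = 5, b = 5, c = -6, d = -6.
So p(u) = 5u³ + 5u² - 6u - 6.
Check: p(0) = -6. ✓

p(u) = 5u^3 + 5u^2 - 6u - 6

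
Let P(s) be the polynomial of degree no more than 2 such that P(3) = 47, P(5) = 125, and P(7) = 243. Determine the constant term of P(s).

Write P(s) = as^2 + bs + c. Substituting each data point gives a linear system:
  9a + 3b + c = 47
  25a + 5b + c = 125
  49a + 7b + c = 243
Solving the system yields a = 5, b = -1, c = 5.
So P(s) = 5s^2 - s + 5.
The constant term is 5.

5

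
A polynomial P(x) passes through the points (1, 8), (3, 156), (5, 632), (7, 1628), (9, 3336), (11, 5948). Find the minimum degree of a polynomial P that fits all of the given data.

3

Forward differences of the values at x = 1, 3, 5, 7, 9, 11:
  P  : 8  156  632  1628  3336  5948
  Δ  : 148  476  996  1708  2612
  Δ^2: 328  520  712  904
  Δ^3: 192  192  192
  Δ^4: 0  0
  Δ^5: 0
The third differences are constant (192) and nonzero, while all higher differences vanish, so the minimal degree is 3.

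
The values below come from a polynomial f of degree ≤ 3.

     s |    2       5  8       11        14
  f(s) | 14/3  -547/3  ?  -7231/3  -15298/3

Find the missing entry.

The 4 known points determine the degree-3 polynomial uniquely.
Write f(s) = as^3 + bs^2 + cs + d. Substituting each data point gives a linear system:
  8a + 4b + 2c + d = 14/3
  125a + 25b + 5c + d = -547/3
  1331a + 121b + 11c + d = -7231/3
  2744a + 196b + 14c + d = -15298/3
Solving the system yields a = -2, b = 5/3, c = 4, d = 6.
So f(s) = -2s³ + (5/3)s² + 4s + 6.
Then f(8) = -2638/3.

-2638/3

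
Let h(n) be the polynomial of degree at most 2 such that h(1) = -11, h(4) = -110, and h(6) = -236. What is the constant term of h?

-2

Write h(n) = an^2 + bn + c. Substituting each data point gives a linear system:
  a + b + c = -11
  16a + 4b + c = -110
  36a + 6b + c = -236
Solving the system yields a = -6, b = -3, c = -2.
So h(n) = -6n^2 - 3n - 2.
The constant term is -2.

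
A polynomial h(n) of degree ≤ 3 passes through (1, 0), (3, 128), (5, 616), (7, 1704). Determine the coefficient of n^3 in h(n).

Write h(n) = an^3 + bn^2 + cn + d. Substituting each data point gives a linear system:
  a + b + c + d = 0
  27a + 9b + 3c + d = 128
  125a + 25b + 5c + d = 616
  343a + 49b + 7c + d = 1704
Solving the system yields a = 5, b = 0, c = -1, d = -4.
So h(n) = 5n^3 - n - 4.
The leading coefficient is 5.

5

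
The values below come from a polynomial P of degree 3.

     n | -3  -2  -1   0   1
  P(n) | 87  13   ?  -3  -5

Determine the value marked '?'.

The 4 known points determine the degree-3 polynomial uniquely.
Write P(n) = an^3 + bn^2 + cn + d. Substituting each data point gives a linear system:
  -27a + 9b - 3c + d = 87
  -8a + 4b - 2c + d = 13
  d = -3
  a + b + c + d = -5
Solving the system yields a = -5, b = -3, c = 6, d = -3.
So P(n) = -5n^3 - 3n^2 + 6n - 3.
Then P(-1) = -7.

-7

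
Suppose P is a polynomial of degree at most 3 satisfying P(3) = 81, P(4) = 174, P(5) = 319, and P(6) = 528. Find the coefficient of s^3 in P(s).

Write P(s) = as^3 + bs^2 + cs + d. Substituting each data point gives a linear system:
  27a + 9b + 3c + d = 81
  64a + 16b + 4c + d = 174
  125a + 25b + 5c + d = 319
  216a + 36b + 6c + d = 528
Solving the system yields a = 2, b = 2, c = 5, d = -6.
So P(s) = 2s^3 + 2s^2 + 5s - 6.
The leading coefficient is 2.

2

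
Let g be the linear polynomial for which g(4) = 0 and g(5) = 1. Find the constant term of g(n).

Write g(n) = an + b. Substituting each data point gives a linear system:
  4a + b = 0
  5a + b = 1
Solving the system yields a = 1, b = -4.
So g(n) = n - 4.
The constant term is -4.

-4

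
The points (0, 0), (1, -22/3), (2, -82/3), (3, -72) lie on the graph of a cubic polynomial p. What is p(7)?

Forward differences of the values at t = 0, 1, 2, 3:
  p  : 0  -22/3  -82/3  -72
  Δ  : -22/3  -20  -134/3
  Δ^2: -38/3  -74/3
  Δ^3: -12
The third differences are constant, confirming degree 3.
Interpolating (Newton forward form) and evaluating at t = 7 gives p(7) = -2212/3.

-2212/3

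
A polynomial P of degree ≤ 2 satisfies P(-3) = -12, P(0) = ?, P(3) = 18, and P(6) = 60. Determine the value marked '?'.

-6

On equispaced nodes a degree-2 polynomial has vanishing third forward difference, so
  - P(-3) + 3·P(0) - 3·P(3) + P(6) = 0.
Substituting the known values and solving for P(0):
  3·P(0) = -18
  P(0) = -6.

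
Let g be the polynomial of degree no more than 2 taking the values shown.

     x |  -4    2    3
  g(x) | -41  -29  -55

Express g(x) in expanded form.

g(x) = -4x^2 - 6x - 1

Write g(x) = ax^2 + bx + c. Substituting each data point gives a linear system:
  16a - 4b + c = -41
  4a + 2b + c = -29
  9a + 3b + c = -55
Solving the system yields a = -4, b = -6, c = -1.
So g(x) = -4x² - 6x - 1.
Check: g(-4) = -41. ✓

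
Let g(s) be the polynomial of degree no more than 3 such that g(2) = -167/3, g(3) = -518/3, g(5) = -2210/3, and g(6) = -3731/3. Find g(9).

Using the Lagrange interpolation formula with nodes 2, 3, 5, 6:
  L_0(s) = (s - 3)(s - 5)(s - 6) / -12
  L_1(s) = (s - 2)(s - 5)(s - 6) / 6
  L_2(s) = (s - 2)(s - 3)(s - 6) / -6
  L_3(s) = (s - 2)(s - 3)(s - 5) / 12
Then g(s) = -167/3·L_0(s) - 518/3·L_1(s) - 2210/3·L_2(s) - 3731/3·L_3(s).
Expanding and collecting terms gives g(s) = -5s³ - 5s² + 3s - 5/3.
Evaluating at s = 9: g(9) = -12074/3.

-12074/3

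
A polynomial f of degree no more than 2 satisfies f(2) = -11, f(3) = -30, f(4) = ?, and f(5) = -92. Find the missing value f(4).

-57

The 3 known points determine the degree-2 polynomial uniquely.
Write f(u) = au^2 + bu + c. Substituting each data point gives a linear system:
  4a + 2b + c = -11
  9a + 3b + c = -30
  25a + 5b + c = -92
Solving the system yields a = -4, b = 1, c = 3.
So f(u) = -4u^2 + u + 3.
Then f(4) = -57.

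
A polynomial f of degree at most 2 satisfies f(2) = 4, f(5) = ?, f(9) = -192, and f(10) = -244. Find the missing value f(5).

The 3 known points determine the degree-2 polynomial uniquely.
Write f(s) = as^2 + bs + c. Substituting each data point gives a linear system:
  4a + 2b + c = 4
  81a + 9b + c = -192
  100a + 10b + c = -244
Solving the system yields a = -3, b = 5, c = 6.
So f(s) = -3s² + 5s + 6.
Then f(5) = -44.

-44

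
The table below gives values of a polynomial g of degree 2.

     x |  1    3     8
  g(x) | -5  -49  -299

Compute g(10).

Write g(x) = ax^2 + bx + c. Substituting each data point gives a linear system:
  a + b + c = -5
  9a + 3b + c = -49
  64a + 8b + c = -299
Solving the system yields a = -4, b = -6, c = 5.
So g(x) = -4x^2 - 6x + 5.
Then g(10) = -455.

-455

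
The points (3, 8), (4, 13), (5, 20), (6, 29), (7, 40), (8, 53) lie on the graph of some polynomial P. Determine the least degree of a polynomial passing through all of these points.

Forward differences of the values at u = 3, 4, 5, 6, 7, 8:
  P  : 8  13  20  29  40  53
  Δ  : 5  7  9  11  13
  Δ^2: 2  2  2  2
  Δ^3: 0  0  0
  Δ^4: 0  0
  Δ^5: 0
The second differences are constant (2) and nonzero, while all higher differences vanish, so the minimal degree is 2.

2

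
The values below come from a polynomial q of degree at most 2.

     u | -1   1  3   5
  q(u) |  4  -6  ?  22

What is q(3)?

0

On equispaced nodes a degree-2 polynomial has vanishing third forward difference, so
  - q(-1) + 3·q(1) - 3·q(3) + q(5) = 0.
Substituting the known values and solving for q(3):
  -3·q(3) = 0
  q(3) = 0.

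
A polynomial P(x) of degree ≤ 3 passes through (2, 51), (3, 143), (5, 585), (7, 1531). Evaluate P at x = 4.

313

Using the Lagrange interpolation formula with nodes 2, 3, 5, 7:
  L_0(x) = (x - 3)(x - 5)(x - 7) / -15
  L_1(x) = (x - 2)(x - 5)(x - 7) / 8
  L_2(x) = (x - 2)(x - 3)(x - 7) / -12
  L_3(x) = (x - 2)(x - 3)(x - 5) / 40
Then P(x) = 51·L_0(x) + 143·L_1(x) + 585·L_2(x) + 1531·L_3(x).
Expanding and collecting terms gives P(x) = 4x³ + 3x² + x + 5.
Evaluating at x = 4: P(4) = 313.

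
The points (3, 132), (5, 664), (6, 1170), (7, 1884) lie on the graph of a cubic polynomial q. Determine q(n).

Using the Lagrange interpolation formula with nodes 3, 5, 6, 7:
  L_0(n) = (n - 5)(n - 6)(n - 7) / -24
  L_1(n) = (n - 3)(n - 6)(n - 7) / 4
  L_2(n) = (n - 3)(n - 5)(n - 7) / -3
  L_3(n) = (n - 3)(n - 5)(n - 6) / 8
Then q(n) = 132·L_0(n) + 664·L_1(n) + 1170·L_2(n) + 1884·L_3(n).
Expanding and collecting terms gives q(n) = 6n^3 - 4n^2 + 4n - 6.
Check: q(6) = 1170. ✓

q(n) = 6n^3 - 4n^2 + 4n - 6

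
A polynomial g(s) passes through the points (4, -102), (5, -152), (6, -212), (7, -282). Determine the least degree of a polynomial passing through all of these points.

Forward differences of the values at s = 4, 5, 6, 7:
  g  : -102  -152  -212  -282
  Δ  : -50  -60  -70
  Δ^2: -10  -10
  Δ^3: 0
The second differences are constant (-10) and nonzero, while all higher differences vanish, so the minimal degree is 2.

2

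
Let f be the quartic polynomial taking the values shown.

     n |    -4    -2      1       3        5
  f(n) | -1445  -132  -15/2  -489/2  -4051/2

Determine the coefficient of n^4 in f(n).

-4

Write f(n) = an^4 + bn^3 + cn^2 + dn + e. Substituting each data point gives a linear system:
  256a - 64b + 16c - 4d + e = -1445
  16a - 8b + 4c - 2d + e = -132
  a + b + c + d + e = -15/2
  81a + 27b + 9c + 3d + e = -489/2
  625a + 125b + 25c + 5d + e = -4051/2
Solving the system yields a = -4, b = 5, c = -6, d = 1/2, e = -3.
So f(n) = -4n⁴ + 5n³ - 6n² + (1/2)n - 3.
The leading coefficient is -4.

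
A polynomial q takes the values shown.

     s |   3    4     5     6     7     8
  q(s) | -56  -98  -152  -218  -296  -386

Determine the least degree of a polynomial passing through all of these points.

Forward differences of the values at s = 3, 4, 5, 6, 7, 8:
  q  : -56  -98  -152  -218  -296  -386
  Δ  : -42  -54  -66  -78  -90
  Δ^2: -12  -12  -12  -12
  Δ^3: 0  0  0
  Δ^4: 0  0
  Δ^5: 0
The second differences are constant (-12) and nonzero, while all higher differences vanish, so the minimal degree is 2.

2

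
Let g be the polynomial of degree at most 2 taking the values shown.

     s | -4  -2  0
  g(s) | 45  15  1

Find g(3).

10

Using the Lagrange interpolation formula with nodes -4, -2, 0:
  L_0(s) = (s + 2)s / 8
  L_1(s) = (s + 4)s / -4
  L_2(s) = (s + 4)(s + 2) / 8
Then g(s) = 45·L_0(s) + 15·L_1(s) + 1·L_2(s).
Expanding and collecting terms gives g(s) = 2s^2 - 3s + 1.
Evaluating at s = 3: g(3) = 10.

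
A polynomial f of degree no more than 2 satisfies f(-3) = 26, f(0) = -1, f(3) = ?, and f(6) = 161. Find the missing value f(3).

On equispaced nodes a degree-2 polynomial has vanishing third forward difference, so
  - f(-3) + 3·f(0) - 3·f(3) + f(6) = 0.
Substituting the known values and solving for f(3):
  -3·f(3) = -132
  f(3) = 44.

44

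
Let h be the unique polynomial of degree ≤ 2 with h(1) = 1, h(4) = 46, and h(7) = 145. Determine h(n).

h(n) = 3n^2 - 2

Write h(n) = an^2 + bn + c. Substituting each data point gives a linear system:
  a + b + c = 1
  16a + 4b + c = 46
  49a + 7b + c = 145
Solving the system yields a = 3, b = 0, c = -2.
So h(n) = 3n² - 2.
Check: h(1) = 1. ✓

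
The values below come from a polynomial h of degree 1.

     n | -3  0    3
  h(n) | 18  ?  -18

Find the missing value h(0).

On equispaced nodes a degree-1 polynomial has vanishing second forward difference, so
  h(-3) - 2·h(0) + h(3) = 0.
Substituting the known values and solving for h(0):
  -2·h(0) = 0
  h(0) = 0.

0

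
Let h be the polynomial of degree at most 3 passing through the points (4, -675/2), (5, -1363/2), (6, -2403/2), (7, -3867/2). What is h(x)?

Write h(x) = ax^3 + bx^2 + cx + d. Substituting each data point gives a linear system:
  64a + 16b + 4c + d = -675/2
  125a + 25b + 5c + d = -1363/2
  216a + 36b + 6c + d = -2403/2
  343a + 49b + 7c + d = -3867/2
Solving the system yields a = -6, b = 2, c = 4, d = -3/2.
So h(x) = -6x³ + 2x² + 4x - 3/2.
Check: h(7) = -3867/2. ✓

h(x) = -6x^3 + 2x^2 + 4x - 3/2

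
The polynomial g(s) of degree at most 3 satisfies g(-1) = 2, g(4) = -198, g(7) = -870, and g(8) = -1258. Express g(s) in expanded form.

Write g(s) = as^3 + bs^2 + cs + d. Substituting each data point gives a linear system:
  -a + b - c + d = 2
  64a + 16b + 4c + d = -198
  343a + 49b + 7c + d = -870
  512a + 64b + 8c + d = -1258
Solving the system yields a = -2, b = -3, c = -5, d = -2.
So g(s) = -2s³ - 3s² - 5s - 2.
Check: g(8) = -1258. ✓

g(s) = -2s^3 - 3s^2 - 5s - 2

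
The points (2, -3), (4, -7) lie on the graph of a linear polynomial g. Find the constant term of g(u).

1

Write g(u) = au + b. Substituting each data point gives a linear system:
  2a + b = -3
  4a + b = -7
Solving the system yields a = -2, b = 1.
So g(u) = -2u + 1.
The constant term is 1.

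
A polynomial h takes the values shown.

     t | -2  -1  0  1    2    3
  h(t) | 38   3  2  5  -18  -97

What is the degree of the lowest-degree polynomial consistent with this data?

3

Forward differences of the values at t = -2, -1, 0, 1, 2, 3:
  h  : 38  3  2  5  -18  -97
  Δ  : -35  -1  3  -23  -79
  Δ^2: 34  4  -26  -56
  Δ^3: -30  -30  -30
  Δ^4: 0  0
  Δ^5: 0
The third differences are constant (-30) and nonzero, while all higher differences vanish, so the minimal degree is 3.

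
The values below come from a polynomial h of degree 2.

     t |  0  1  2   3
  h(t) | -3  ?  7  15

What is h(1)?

1

The 3 known points determine the degree-2 polynomial uniquely.
Write h(t) = at^2 + bt + c. Substituting each data point gives a linear system:
  c = -3
  4a + 2b + c = 7
  9a + 3b + c = 15
Solving the system yields a = 1, b = 3, c = -3.
So h(t) = t^2 + 3t - 3.
Then h(1) = 1.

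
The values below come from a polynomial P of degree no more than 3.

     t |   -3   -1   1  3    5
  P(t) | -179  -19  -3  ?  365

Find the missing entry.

61

The 4 known points determine the degree-3 polynomial uniquely.
Write P(t) = at^3 + bt^2 + ct + d. Substituting each data point gives a linear system:
  -27a + 9b - 3c + d = -179
  -a + b - c + d = -19
  a + b + c + d = -3
  125a + 25b + 5c + d = 365
Solving the system yields a = 4, b = -6, c = 4, d = -5.
So P(t) = 4t^3 - 6t^2 + 4t - 5.
Then P(3) = 61.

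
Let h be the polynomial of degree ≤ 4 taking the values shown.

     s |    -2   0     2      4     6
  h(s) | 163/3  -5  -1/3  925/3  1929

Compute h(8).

Write h(s) = as^4 + bs^3 + cs^2 + ds + e. Substituting each data point gives a linear system:
  16a - 8b + 4c - 2d + e = 163/3
  e = -5
  16a + 8b + 4c + 2d + e = -1/3
  256a + 64b + 16c + 4d + e = 925/3
  1296a + 216b + 36c + 6d + e = 1929
Solving the system yields a = 2, b = -3, c = 0, d = -5/3, e = -5.
So h(s) = 2s^4 - 3s^3 - (5/3)s - 5.
Then h(8) = 19913/3.

19913/3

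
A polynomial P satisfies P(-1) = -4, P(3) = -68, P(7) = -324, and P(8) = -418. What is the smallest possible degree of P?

2

Divided differences on the nodes -1, 3, 7, 8:
  order 0: -4  -68  -324  -418
  order 1: -16  -64  -94
  order 2: -6  -6
  order 3: 0
The order-2 divided differences are all -6 (nonzero) and every higher order vanishes, so the data lies on a polynomial of degree exactly 2.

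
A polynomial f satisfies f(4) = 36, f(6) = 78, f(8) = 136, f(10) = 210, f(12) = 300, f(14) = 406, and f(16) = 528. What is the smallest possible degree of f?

2

Forward differences of the values at x = 4, 6, 8, 10, 12, 14, 16:
  f  : 36  78  136  210  300  406  528
  Δ  : 42  58  74  90  106  122
  Δ^2: 16  16  16  16  16
  Δ^3: 0  0  0  0
  Δ^4: 0  0  0
  Δ^5: 0  0
  Δ^6: 0
The second differences are constant (16) and nonzero, while all higher differences vanish, so the minimal degree is 2.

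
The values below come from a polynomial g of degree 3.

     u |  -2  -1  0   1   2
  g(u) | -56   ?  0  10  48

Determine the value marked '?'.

The 4 known points determine the degree-3 polynomial uniquely.
Write g(u) = au^3 + bu^2 + cu + d. Substituting each data point gives a linear system:
  -8a + 4b - 2c + d = -56
  d = 0
  a + b + c + d = 10
  8a + 4b + 2c + d = 48
Solving the system yields a = 5, b = -1, c = 6, d = 0.
So g(u) = 5u^3 - u^2 + 6u.
Then g(-1) = -12.

-12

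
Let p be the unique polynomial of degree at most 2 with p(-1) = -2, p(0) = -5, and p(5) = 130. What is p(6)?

187

Write p(u) = au^2 + bu + c. Substituting each data point gives a linear system:
  a - b + c = -2
  c = -5
  25a + 5b + c = 130
Solving the system yields a = 5, b = 2, c = -5.
So p(u) = 5u^2 + 2u - 5.
Then p(6) = 187.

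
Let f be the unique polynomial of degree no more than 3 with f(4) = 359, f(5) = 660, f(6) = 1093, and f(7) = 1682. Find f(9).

Using the Lagrange interpolation formula with nodes 4, 5, 6, 7:
  L_0(u) = (u - 5)(u - 6)(u - 7) / -6
  L_1(u) = (u - 4)(u - 6)(u - 7) / 2
  L_2(u) = (u - 4)(u - 5)(u - 7) / -2
  L_3(u) = (u - 4)(u - 5)(u - 6) / 6
Then f(u) = 359·L_0(u) + 660·L_1(u) + 1093·L_2(u) + 1682·L_3(u).
Expanding and collecting terms gives f(u) = 4u³ + 6u² + 3u - 5.
Evaluating at u = 9: f(9) = 3424.

3424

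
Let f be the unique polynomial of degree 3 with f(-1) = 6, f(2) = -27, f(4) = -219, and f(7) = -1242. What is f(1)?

-6

Write f(n) = an^3 + bn^2 + cn + d. Substituting each data point gives a linear system:
  -a + b - c + d = 6
  8a + 4b + 2c + d = -27
  64a + 16b + 4c + d = -219
  343a + 49b + 7c + d = -1242
Solving the system yields a = -4, b = 3, c = -2, d = -3.
So f(n) = -4n³ + 3n² - 2n - 3.
Then f(1) = -6.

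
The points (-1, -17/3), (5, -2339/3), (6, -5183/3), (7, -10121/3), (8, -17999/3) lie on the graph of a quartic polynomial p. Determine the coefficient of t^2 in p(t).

Write p(t) = at^4 + bt^3 + ct^2 + dt + e. Substituting each data point gives a linear system:
  a - b + c - d + e = -17/3
  625a + 125b + 25c + 5d + e = -2339/3
  1296a + 216b + 36c + 6d + e = -5183/3
  2401a + 343b + 49c + 7d + e = -10121/3
  4096a + 512b + 64c + 8d + e = -17999/3
Solving the system yields a = -2, b = 5, c = -5, d = -6, e = 1/3.
So p(t) = -2t⁴ + 5t³ - 5t² - 6t + 1/3.
The coefficient of t^2 is -5.

-5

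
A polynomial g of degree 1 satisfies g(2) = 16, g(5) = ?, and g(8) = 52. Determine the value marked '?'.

The 2 known points determine the degree-1 polynomial uniquely.
Write g(t) = at + b. Substituting each data point gives a linear system:
  2a + b = 16
  8a + b = 52
Solving the system yields a = 6, b = 4.
So g(t) = 6t + 4.
Then g(5) = 34.

34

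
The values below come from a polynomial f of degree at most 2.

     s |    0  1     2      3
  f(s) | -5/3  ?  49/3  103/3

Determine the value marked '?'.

13/3

On equispaced nodes a degree-2 polynomial has vanishing third forward difference, so
  - f(0) + 3·f(1) - 3·f(2) + f(3) = 0.
Substituting the known values and solving for f(1):
  3·f(1) = 13
  f(1) = 13/3.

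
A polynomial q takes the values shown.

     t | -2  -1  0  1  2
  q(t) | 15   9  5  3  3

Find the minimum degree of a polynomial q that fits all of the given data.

Forward differences of the values at t = -2, -1, 0, 1, 2:
  q  : 15  9  5  3  3
  Δ  : -6  -4  -2  0
  Δ^2: 2  2  2
  Δ^3: 0  0
  Δ^4: 0
The second differences are constant (2) and nonzero, while all higher differences vanish, so the minimal degree is 2.

2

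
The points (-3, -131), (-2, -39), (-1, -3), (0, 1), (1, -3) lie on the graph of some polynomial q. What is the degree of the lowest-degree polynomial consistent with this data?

3

Forward differences of the values at u = -3, -2, -1, 0, 1:
  q  : -131  -39  -3  1  -3
  Δ  : 92  36  4  -4
  Δ^2: -56  -32  -8
  Δ^3: 24  24
  Δ^4: 0
The third differences are constant (24) and nonzero, while all higher differences vanish, so the minimal degree is 3.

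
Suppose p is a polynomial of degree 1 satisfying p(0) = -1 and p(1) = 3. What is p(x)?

p(x) = 4x - 1

Write p(x) = ax + b. Substituting each data point gives a linear system:
  b = -1
  a + b = 3
Solving the system yields a = 4, b = -1.
So p(x) = 4x - 1.
Check: p(0) = -1. ✓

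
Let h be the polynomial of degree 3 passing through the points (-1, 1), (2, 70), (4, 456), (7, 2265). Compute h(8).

Write h(t) = at^3 + bt^2 + ct + d. Substituting each data point gives a linear system:
  -a + b - c + d = 1
  8a + 4b + 2c + d = 70
  64a + 16b + 4c + d = 456
  343a + 49b + 7c + d = 2265
Solving the system yields a = 6, b = 4, c = 1, d = 4.
So h(t) = 6t^3 + 4t^2 + t + 4.
Then h(8) = 3340.

3340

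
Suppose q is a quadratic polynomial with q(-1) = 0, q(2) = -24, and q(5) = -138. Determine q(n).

q(n) = -5n^2 - 3n + 2

Using the Lagrange interpolation formula with nodes -1, 2, 5:
  L_0(n) = (n - 2)(n - 5) / 18
  L_1(n) = (n + 1)(n - 5) / -9
  L_2(n) = (n + 1)(n - 2) / 18
Then q(n) = 0·L_0(n) - 24·L_1(n) - 138·L_2(n).
Expanding and collecting terms gives q(n) = -5n^2 - 3n + 2.
Check: q(5) = -138. ✓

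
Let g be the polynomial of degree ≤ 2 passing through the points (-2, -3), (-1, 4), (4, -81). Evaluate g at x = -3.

-18

Using the Lagrange interpolation formula with nodes -2, -1, 4:
  L_0(x) = (x + 1)(x - 4) / 6
  L_1(x) = (x + 2)(x - 4) / -5
  L_2(x) = (x + 2)(x + 1) / 30
Then g(x) = -3·L_0(x) + 4·L_1(x) - 81·L_2(x).
Expanding and collecting terms gives g(x) = -4x² - 5x + 3.
Evaluating at x = -3: g(-3) = -18.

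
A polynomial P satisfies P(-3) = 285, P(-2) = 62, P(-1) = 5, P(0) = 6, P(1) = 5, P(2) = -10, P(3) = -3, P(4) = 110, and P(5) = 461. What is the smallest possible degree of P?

Forward differences of the values at t = -3, -2, -1, 0, 1, 2, 3, 4, 5:
  P  : 285  62  5  6  5  -10  -3  110  461
  Δ  : -223  -57  1  -1  -15  7  113  351
  Δ^2: 166  58  -2  -14  22  106  238
  Δ^3: -108  -60  -12  36  84  132
  Δ^4: 48  48  48  48  48
  Δ^5: 0  0  0  0
  Δ^6: 0  0  0
  Δ^7: 0  0
  Δ^8: 0
The fourth differences are constant (48) and nonzero, while all higher differences vanish, so the minimal degree is 4.

4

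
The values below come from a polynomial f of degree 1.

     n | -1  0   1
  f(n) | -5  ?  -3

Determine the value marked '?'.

On equispaced nodes a degree-1 polynomial has vanishing second forward difference, so
  f(-1) - 2·f(0) + f(1) = 0.
Substituting the known values and solving for f(0):
  -2·f(0) = 8
  f(0) = -4.

-4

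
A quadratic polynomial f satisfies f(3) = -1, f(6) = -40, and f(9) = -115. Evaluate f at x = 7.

-61

Write f(x) = ax^2 + bx + c. Substituting each data point gives a linear system:
  9a + 3b + c = -1
  36a + 6b + c = -40
  81a + 9b + c = -115
Solving the system yields a = -2, b = 5, c = 2.
So f(x) = -2x² + 5x + 2.
Then f(7) = -61.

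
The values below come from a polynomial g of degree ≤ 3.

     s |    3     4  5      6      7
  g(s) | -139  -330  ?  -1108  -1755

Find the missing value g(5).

On equispaced nodes a degree-3 polynomial has vanishing fourth forward difference, so
  g(3) - 4·g(4) + 6·g(5) - 4·g(6) + g(7) = 0.
Substituting the known values and solving for g(5):
  6·g(5) = -3858
  g(5) = -643.

-643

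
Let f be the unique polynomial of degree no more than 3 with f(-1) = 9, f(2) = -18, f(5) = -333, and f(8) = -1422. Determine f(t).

f(t) = -3t^3 + 2t^2 - 2t + 2

Using the Lagrange interpolation formula with nodes -1, 2, 5, 8:
  L_0(t) = (t - 2)(t - 5)(t - 8) / -162
  L_1(t) = (t + 1)(t - 5)(t - 8) / 54
  L_2(t) = (t + 1)(t - 2)(t - 8) / -54
  L_3(t) = (t + 1)(t - 2)(t - 5) / 162
Then f(t) = 9·L_0(t) - 18·L_1(t) - 333·L_2(t) - 1422·L_3(t).
Expanding and collecting terms gives f(t) = -3t^3 + 2t^2 - 2t + 2.
Check: f(5) = -333. ✓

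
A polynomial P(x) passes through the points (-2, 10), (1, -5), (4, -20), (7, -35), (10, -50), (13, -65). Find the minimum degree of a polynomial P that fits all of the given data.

Forward differences of the values at x = -2, 1, 4, 7, 10, 13:
  P  : 10  -5  -20  -35  -50  -65
  Δ  : -15  -15  -15  -15  -15
  Δ^2: 0  0  0  0
  Δ^3: 0  0  0
  Δ^4: 0  0
  Δ^5: 0
The first differences are constant (-15) and nonzero, while all higher differences vanish, so the minimal degree is 1.

1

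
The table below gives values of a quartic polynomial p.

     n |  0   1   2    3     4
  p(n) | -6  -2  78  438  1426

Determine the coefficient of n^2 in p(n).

2

Write p(n) = an^4 + bn^3 + cn^2 + dn + e. Substituting each data point gives a linear system:
  e = -6
  a + b + c + d + e = -2
  16a + 8b + 4c + 2d + e = 78
  81a + 27b + 9c + 3d + e = 438
  256a + 64b + 16c + 4d + e = 1426
Solving the system yields a = 6, b = -2, c = 2, d = -2, e = -6.
So p(n) = 6n^4 - 2n^3 + 2n^2 - 2n - 6.
The coefficient of n^2 is 2.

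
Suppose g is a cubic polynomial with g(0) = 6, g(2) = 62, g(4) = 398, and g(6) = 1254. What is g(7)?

Forward differences of the values at x = 0, 2, 4, 6:
  g  : 6  62  398  1254
  Δ  : 56  336  856
  Δ^2: 280  520
  Δ^3: 240
The third differences are constant, confirming degree 3.
Interpolating (Newton forward form) and evaluating at x = 7 gives g(7) = 1952.

1952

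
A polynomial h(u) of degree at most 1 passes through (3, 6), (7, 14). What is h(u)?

h(u) = 2u

Using the Lagrange interpolation formula with nodes 3, 7:
  L_0(u) = (u - 7) / -4
  L_1(u) = (u - 3) / 4
Then h(u) = 6·L_0(u) + 14·L_1(u).
Expanding and collecting terms gives h(u) = 2u.
Check: h(7) = 14. ✓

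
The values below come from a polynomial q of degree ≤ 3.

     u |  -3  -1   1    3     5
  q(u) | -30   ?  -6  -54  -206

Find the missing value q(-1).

-14

On equispaced nodes a degree-3 polynomial has vanishing fourth forward difference, so
  q(-3) - 4·q(-1) + 6·q(1) - 4·q(3) + q(5) = 0.
Substituting the known values and solving for q(-1):
  -4·q(-1) = 56
  q(-1) = -14.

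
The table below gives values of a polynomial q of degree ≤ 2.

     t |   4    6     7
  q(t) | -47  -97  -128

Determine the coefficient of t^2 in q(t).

-2

Write q(t) = at^2 + bt + c. Substituting each data point gives a linear system:
  16a + 4b + c = -47
  36a + 6b + c = -97
  49a + 7b + c = -128
Solving the system yields a = -2, b = -5, c = 5.
So q(t) = -2t^2 - 5t + 5.
The leading coefficient is -2.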